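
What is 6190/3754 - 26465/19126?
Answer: 9520165/35899502 ≈ 0.26519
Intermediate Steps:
6190/3754 - 26465/19126 = 6190*(1/3754) - 26465*1/19126 = 3095/1877 - 26465/19126 = 9520165/35899502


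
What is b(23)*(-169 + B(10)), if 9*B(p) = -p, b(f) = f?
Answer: -35213/9 ≈ -3912.6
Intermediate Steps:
B(p) = -p/9 (B(p) = (-p)/9 = -p/9)
b(23)*(-169 + B(10)) = 23*(-169 - 1/9*10) = 23*(-169 - 10/9) = 23*(-1531/9) = -35213/9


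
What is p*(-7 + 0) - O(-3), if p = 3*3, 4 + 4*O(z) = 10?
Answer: -129/2 ≈ -64.500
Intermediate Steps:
O(z) = 3/2 (O(z) = -1 + (¼)*10 = -1 + 5/2 = 3/2)
p = 9
p*(-7 + 0) - O(-3) = 9*(-7 + 0) - 1*3/2 = 9*(-7) - 3/2 = -63 - 3/2 = -129/2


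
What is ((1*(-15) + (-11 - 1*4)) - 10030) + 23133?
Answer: 13073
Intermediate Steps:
((1*(-15) + (-11 - 1*4)) - 10030) + 23133 = ((-15 + (-11 - 4)) - 10030) + 23133 = ((-15 - 15) - 10030) + 23133 = (-30 - 10030) + 23133 = -10060 + 23133 = 13073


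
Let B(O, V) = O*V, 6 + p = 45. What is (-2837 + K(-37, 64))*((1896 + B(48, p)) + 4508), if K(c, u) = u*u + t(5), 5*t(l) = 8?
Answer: 52163628/5 ≈ 1.0433e+7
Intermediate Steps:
p = 39 (p = -6 + 45 = 39)
t(l) = 8/5 (t(l) = (⅕)*8 = 8/5)
K(c, u) = 8/5 + u² (K(c, u) = u*u + 8/5 = u² + 8/5 = 8/5 + u²)
(-2837 + K(-37, 64))*((1896 + B(48, p)) + 4508) = (-2837 + (8/5 + 64²))*((1896 + 48*39) + 4508) = (-2837 + (8/5 + 4096))*((1896 + 1872) + 4508) = (-2837 + 20488/5)*(3768 + 4508) = (6303/5)*8276 = 52163628/5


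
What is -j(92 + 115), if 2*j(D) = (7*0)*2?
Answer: 0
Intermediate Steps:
j(D) = 0 (j(D) = ((7*0)*2)/2 = (0*2)/2 = (½)*0 = 0)
-j(92 + 115) = -1*0 = 0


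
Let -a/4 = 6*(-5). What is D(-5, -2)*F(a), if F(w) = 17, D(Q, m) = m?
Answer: -34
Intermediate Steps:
a = 120 (a = -24*(-5) = -4*(-30) = 120)
D(-5, -2)*F(a) = -2*17 = -34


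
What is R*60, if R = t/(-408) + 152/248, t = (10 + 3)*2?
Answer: 17365/527 ≈ 32.951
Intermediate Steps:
t = 26 (t = 13*2 = 26)
R = 3473/6324 (R = 26/(-408) + 152/248 = 26*(-1/408) + 152*(1/248) = -13/204 + 19/31 = 3473/6324 ≈ 0.54918)
R*60 = (3473/6324)*60 = 17365/527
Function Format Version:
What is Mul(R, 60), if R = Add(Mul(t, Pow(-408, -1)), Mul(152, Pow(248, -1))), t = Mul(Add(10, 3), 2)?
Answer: Rational(17365, 527) ≈ 32.951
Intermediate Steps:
t = 26 (t = Mul(13, 2) = 26)
R = Rational(3473, 6324) (R = Add(Mul(26, Pow(-408, -1)), Mul(152, Pow(248, -1))) = Add(Mul(26, Rational(-1, 408)), Mul(152, Rational(1, 248))) = Add(Rational(-13, 204), Rational(19, 31)) = Rational(3473, 6324) ≈ 0.54918)
Mul(R, 60) = Mul(Rational(3473, 6324), 60) = Rational(17365, 527)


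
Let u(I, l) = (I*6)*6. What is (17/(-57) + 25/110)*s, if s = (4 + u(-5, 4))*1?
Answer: 712/57 ≈ 12.491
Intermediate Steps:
u(I, l) = 36*I (u(I, l) = (6*I)*6 = 36*I)
s = -176 (s = (4 + 36*(-5))*1 = (4 - 180)*1 = -176*1 = -176)
(17/(-57) + 25/110)*s = (17/(-57) + 25/110)*(-176) = (17*(-1/57) + 25*(1/110))*(-176) = (-17/57 + 5/22)*(-176) = -89/1254*(-176) = 712/57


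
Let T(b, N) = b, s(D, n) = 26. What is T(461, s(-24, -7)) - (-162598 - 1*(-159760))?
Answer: 3299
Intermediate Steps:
T(461, s(-24, -7)) - (-162598 - 1*(-159760)) = 461 - (-162598 - 1*(-159760)) = 461 - (-162598 + 159760) = 461 - 1*(-2838) = 461 + 2838 = 3299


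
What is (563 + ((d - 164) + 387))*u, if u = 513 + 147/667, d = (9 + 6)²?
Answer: 346083498/667 ≈ 5.1887e+5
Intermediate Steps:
d = 225 (d = 15² = 225)
u = 342318/667 (u = 513 + 147*(1/667) = 513 + 147/667 = 342318/667 ≈ 513.22)
(563 + ((d - 164) + 387))*u = (563 + ((225 - 164) + 387))*(342318/667) = (563 + (61 + 387))*(342318/667) = (563 + 448)*(342318/667) = 1011*(342318/667) = 346083498/667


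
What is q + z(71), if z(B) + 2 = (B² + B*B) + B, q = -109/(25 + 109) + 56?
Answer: 1367629/134 ≈ 10206.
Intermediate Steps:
q = 7395/134 (q = -109/134 + 56 = 7395/134 ≈ 55.187)
z(B) = -2 + B + 2*B² (z(B) = -2 + ((B² + B*B) + B) = -2 + ((B² + B²) + B) = -2 + (2*B² + B) = -2 + (B + 2*B²) = -2 + B + 2*B²)
q + z(71) = 7395/134 + (-2 + 71 + 2*71²) = 7395/134 + (-2 + 71 + 2*5041) = 7395/134 + (-2 + 71 + 10082) = 7395/134 + 10151 = 1367629/134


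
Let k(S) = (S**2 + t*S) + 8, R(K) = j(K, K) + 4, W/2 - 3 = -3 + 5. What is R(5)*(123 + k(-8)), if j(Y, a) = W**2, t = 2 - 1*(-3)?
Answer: 16120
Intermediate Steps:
t = 5 (t = 2 + 3 = 5)
W = 10 (W = 6 + 2*(-3 + 5) = 6 + 2*2 = 6 + 4 = 10)
j(Y, a) = 100 (j(Y, a) = 10**2 = 100)
R(K) = 104 (R(K) = 100 + 4 = 104)
k(S) = 8 + S**2 + 5*S (k(S) = (S**2 + 5*S) + 8 = 8 + S**2 + 5*S)
R(5)*(123 + k(-8)) = 104*(123 + (8 + (-8)**2 + 5*(-8))) = 104*(123 + (8 + 64 - 40)) = 104*(123 + 32) = 104*155 = 16120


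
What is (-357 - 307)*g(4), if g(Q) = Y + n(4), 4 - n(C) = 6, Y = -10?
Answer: 7968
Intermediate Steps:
n(C) = -2 (n(C) = 4 - 1*6 = 4 - 6 = -2)
g(Q) = -12 (g(Q) = -10 - 2 = -12)
(-357 - 307)*g(4) = (-357 - 307)*(-12) = -664*(-12) = 7968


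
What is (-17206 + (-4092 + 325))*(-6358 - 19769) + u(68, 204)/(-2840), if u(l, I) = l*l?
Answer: 194526357127/355 ≈ 5.4796e+8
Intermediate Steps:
u(l, I) = l**2
(-17206 + (-4092 + 325))*(-6358 - 19769) + u(68, 204)/(-2840) = (-17206 + (-4092 + 325))*(-6358 - 19769) + 68**2/(-2840) = (-17206 - 3767)*(-26127) + 4624*(-1/2840) = -20973*(-26127) - 578/355 = 547961571 - 578/355 = 194526357127/355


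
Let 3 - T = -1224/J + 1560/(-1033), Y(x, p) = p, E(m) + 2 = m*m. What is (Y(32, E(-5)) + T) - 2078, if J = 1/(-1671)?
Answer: -2114917188/1033 ≈ -2.0474e+6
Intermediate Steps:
E(m) = -2 + m² (E(m) = -2 + m*m = -2 + m²)
J = -1/1671 ≈ -0.00059844
T = -2112794373/1033 (T = 3 - (-1224/(-1/1671) + 1560/(-1033)) = 3 - (-1224*(-1671) + 1560*(-1/1033)) = 3 - (2045304 - 1560/1033) = 3 - 1*2112797472/1033 = 3 - 2112797472/1033 = -2112794373/1033 ≈ -2.0453e+6)
(Y(32, E(-5)) + T) - 2078 = ((-2 + (-5)²) - 2112794373/1033) - 2078 = ((-2 + 25) - 2112794373/1033) - 2078 = (23 - 2112794373/1033) - 2078 = -2112770614/1033 - 2078 = -2114917188/1033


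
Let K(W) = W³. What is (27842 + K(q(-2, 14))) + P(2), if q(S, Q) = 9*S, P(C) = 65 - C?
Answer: 22073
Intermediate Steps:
(27842 + K(q(-2, 14))) + P(2) = (27842 + (9*(-2))³) + (65 - 1*2) = (27842 + (-18)³) + (65 - 2) = (27842 - 5832) + 63 = 22010 + 63 = 22073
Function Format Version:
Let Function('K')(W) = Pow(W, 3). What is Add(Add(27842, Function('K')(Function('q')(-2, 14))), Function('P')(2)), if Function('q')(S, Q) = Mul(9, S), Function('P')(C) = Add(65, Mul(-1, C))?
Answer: 22073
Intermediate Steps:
Add(Add(27842, Function('K')(Function('q')(-2, 14))), Function('P')(2)) = Add(Add(27842, Pow(Mul(9, -2), 3)), Add(65, Mul(-1, 2))) = Add(Add(27842, Pow(-18, 3)), Add(65, -2)) = Add(Add(27842, -5832), 63) = Add(22010, 63) = 22073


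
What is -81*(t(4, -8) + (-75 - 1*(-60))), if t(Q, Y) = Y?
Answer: 1863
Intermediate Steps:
-81*(t(4, -8) + (-75 - 1*(-60))) = -81*(-8 + (-75 - 1*(-60))) = -81*(-8 + (-75 + 60)) = -81*(-8 - 15) = -81*(-23) = 1863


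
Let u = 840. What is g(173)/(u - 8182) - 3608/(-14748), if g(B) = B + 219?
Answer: 2588590/13534977 ≈ 0.19125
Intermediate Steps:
g(B) = 219 + B
g(173)/(u - 8182) - 3608/(-14748) = (219 + 173)/(840 - 8182) - 3608/(-14748) = 392/(-7342) - 3608*(-1/14748) = 392*(-1/7342) + 902/3687 = -196/3671 + 902/3687 = 2588590/13534977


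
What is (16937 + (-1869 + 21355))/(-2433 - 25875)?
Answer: -12141/9436 ≈ -1.2867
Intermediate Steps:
(16937 + (-1869 + 21355))/(-2433 - 25875) = (16937 + 19486)/(-28308) = 36423*(-1/28308) = -12141/9436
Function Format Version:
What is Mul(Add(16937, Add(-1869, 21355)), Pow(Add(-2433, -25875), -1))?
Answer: Rational(-12141, 9436) ≈ -1.2867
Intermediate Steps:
Mul(Add(16937, Add(-1869, 21355)), Pow(Add(-2433, -25875), -1)) = Mul(Add(16937, 19486), Pow(-28308, -1)) = Mul(36423, Rational(-1, 28308)) = Rational(-12141, 9436)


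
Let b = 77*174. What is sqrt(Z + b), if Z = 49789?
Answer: sqrt(63187) ≈ 251.37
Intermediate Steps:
b = 13398
sqrt(Z + b) = sqrt(49789 + 13398) = sqrt(63187)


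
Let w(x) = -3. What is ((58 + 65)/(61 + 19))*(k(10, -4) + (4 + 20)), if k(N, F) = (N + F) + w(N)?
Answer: 3321/80 ≈ 41.513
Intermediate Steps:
k(N, F) = -3 + F + N (k(N, F) = (N + F) - 3 = (F + N) - 3 = -3 + F + N)
((58 + 65)/(61 + 19))*(k(10, -4) + (4 + 20)) = ((58 + 65)/(61 + 19))*((-3 - 4 + 10) + (4 + 20)) = (123/80)*(3 + 24) = (123*(1/80))*27 = (123/80)*27 = 3321/80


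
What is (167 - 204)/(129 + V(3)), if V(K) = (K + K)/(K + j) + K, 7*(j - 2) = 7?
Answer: -37/133 ≈ -0.27820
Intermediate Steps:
j = 3 (j = 2 + (1/7)*7 = 2 + 1 = 3)
V(K) = K + 2*K/(3 + K) (V(K) = (K + K)/(K + 3) + K = (2*K)/(3 + K) + K = 2*K/(3 + K) + K = K + 2*K/(3 + K))
(167 - 204)/(129 + V(3)) = (167 - 204)/(129 + 3*(5 + 3)/(3 + 3)) = -37/(129 + 3*8/6) = -37/(129 + 3*(1/6)*8) = -37/(129 + 4) = -37/133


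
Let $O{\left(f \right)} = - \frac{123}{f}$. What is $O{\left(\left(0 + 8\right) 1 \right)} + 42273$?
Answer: $\frac{338061}{8} \approx 42258.0$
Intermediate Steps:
$O{\left(\left(0 + 8\right) 1 \right)} + 42273 = - \frac{123}{\left(0 + 8\right) 1} + 42273 = - \frac{123}{8 \cdot 1} + 42273 = - \frac{123}{8} + 42273 = \frac{338061}{8}$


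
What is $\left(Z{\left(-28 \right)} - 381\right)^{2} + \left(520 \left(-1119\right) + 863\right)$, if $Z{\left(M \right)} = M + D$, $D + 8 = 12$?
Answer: $-416992$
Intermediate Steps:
$D = 4$ ($D = -8 + 12 = 4$)
$Z{\left(M \right)} = 4 + M$ ($Z{\left(M \right)} = M + 4 = 4 + M$)
$\left(Z{\left(-28 \right)} - 381\right)^{2} + \left(520 \left(-1119\right) + 863\right) = \left(\left(4 - 28\right) - 381\right)^{2} + \left(520 \left(-1119\right) + 863\right) = \left(-24 - 381\right)^{2} + \left(-581880 + 863\right) = \left(-405\right)^{2} - 581017 = 164025 - 581017 = -416992$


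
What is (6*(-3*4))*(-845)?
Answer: 60840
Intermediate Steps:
(6*(-3*4))*(-845) = (6*(-12))*(-845) = -72*(-845) = 60840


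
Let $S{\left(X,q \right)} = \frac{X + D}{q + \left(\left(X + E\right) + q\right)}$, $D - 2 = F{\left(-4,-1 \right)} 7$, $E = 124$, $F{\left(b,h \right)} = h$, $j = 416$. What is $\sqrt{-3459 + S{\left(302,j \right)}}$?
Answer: $\frac{5 i \sqrt{218948610}}{1258} \approx 58.811 i$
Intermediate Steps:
$D = -5$ ($D = 2 - 7 = -5$)
$S{\left(X,q \right)} = \frac{-5 + X}{124 + X + 2 q}$ ($S{\left(X,q \right)} = \frac{X - 5}{q + \left(\left(X + 124\right) + q\right)} = \frac{-5 + X}{q + \left(\left(124 + X\right) + q\right)} = \frac{-5 + X}{q + \left(124 + X + q\right)} = \frac{-5 + X}{124 + X + 2 q}$)
$\sqrt{-3459 + S{\left(302,j \right)}} = \sqrt{-3459 + \frac{-5 + 302}{124 + 302 + 2 \cdot 416}} = \sqrt{-3459 + \frac{1}{124 + 302 + 832} \cdot 297} = \sqrt{-3459 + \frac{1}{1258} \cdot 297} = \sqrt{-3459 + \frac{297}{1258}} = \sqrt{- \frac{4351125}{1258}} = \frac{5 i \sqrt{218948610}}{1258}$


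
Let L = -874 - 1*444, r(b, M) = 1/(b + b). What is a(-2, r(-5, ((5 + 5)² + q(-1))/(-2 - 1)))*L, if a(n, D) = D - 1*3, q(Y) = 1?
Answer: 20429/5 ≈ 4085.8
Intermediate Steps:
r(b, M) = 1/(2*b)
a(n, D) = -3 + D (a(n, D) = D - 3 = -3 + D)
L = -1318 (L = -874 - 444 = -1318)
a(-2, r(-5, ((5 + 5)² + q(-1))/(-2 - 1)))*L = (-3 + (½)/(-5))*(-1318) = (-3 + (½)*(-⅕))*(-1318) = (-3 - ⅒)*(-1318) = -31/10*(-1318) = 20429/5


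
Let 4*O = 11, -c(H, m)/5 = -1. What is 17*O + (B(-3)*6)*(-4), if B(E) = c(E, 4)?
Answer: -293/4 ≈ -73.250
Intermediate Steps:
c(H, m) = 5 (c(H, m) = -5*(-1) = 5)
B(E) = 5
O = 11/4 (O = (¼)*11 = 11/4 ≈ 2.7500)
17*O + (B(-3)*6)*(-4) = 17*(11/4) + (5*6)*(-4) = 187/4 + 30*(-4) = 187/4 - 120 = -293/4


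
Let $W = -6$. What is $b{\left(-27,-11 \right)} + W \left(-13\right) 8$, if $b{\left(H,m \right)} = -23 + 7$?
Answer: $608$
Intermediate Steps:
$b{\left(H,m \right)} = -16$
$b{\left(-27,-11 \right)} + W \left(-13\right) 8 = -16 + \left(-6\right) \left(-13\right) 8 = -16 + 78 \cdot 8 = -16 + 624 = 608$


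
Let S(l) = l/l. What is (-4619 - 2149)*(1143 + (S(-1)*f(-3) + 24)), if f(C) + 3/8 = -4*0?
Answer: -7895718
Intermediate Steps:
S(l) = 1
f(C) = -3/8 (f(C) = -3/8 - 4*0 = -3/8 + 0 = -3/8)
(-4619 - 2149)*(1143 + (S(-1)*f(-3) + 24)) = (-4619 - 2149)*(1143 + (1*(-3/8) + 24)) = -6768*(1143 + (-3/8 + 24)) = -6768*(1143 + 189/8) = -6768*9333/8 = -7895718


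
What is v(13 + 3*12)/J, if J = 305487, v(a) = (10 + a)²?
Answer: 3481/305487 ≈ 0.011395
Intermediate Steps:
v(13 + 3*12)/J = (10 + (13 + 3*12))²/305487 = (10 + (13 + 36))²*(1/305487) = (10 + 49)²*(1/305487) = 59²*(1/305487) = 3481*(1/305487) = 3481/305487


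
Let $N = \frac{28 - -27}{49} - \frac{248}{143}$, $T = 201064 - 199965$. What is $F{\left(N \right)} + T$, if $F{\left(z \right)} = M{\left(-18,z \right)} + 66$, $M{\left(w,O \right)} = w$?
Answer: $1147$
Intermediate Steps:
$T = 1099$
$N = - \frac{4287}{7007}$ ($N = \left(28 + 27\right) \frac{1}{49} - \frac{248}{143} = 55 \cdot \frac{1}{49} - \frac{248}{143} = \frac{55}{49} - \frac{248}{143} = - \frac{4287}{7007} \approx -0.61182$)
$F{\left(z \right)} = 48$ ($F{\left(z \right)} = -18 + 66 = 48$)
$F{\left(N \right)} + T = 48 + 1099 = 1147$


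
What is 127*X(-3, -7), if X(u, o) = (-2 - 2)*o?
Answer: 3556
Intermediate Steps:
X(u, o) = -4*o
127*X(-3, -7) = 127*(-4*(-7)) = 127*28 = 3556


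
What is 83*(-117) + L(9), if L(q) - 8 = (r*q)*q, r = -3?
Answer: -9946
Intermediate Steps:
L(q) = 8 - 3*q**2 (L(q) = 8 + (-3*q)*q = 8 - 3*q**2)
83*(-117) + L(9) = 83*(-117) + (8 - 3*9**2) = -9711 + (8 - 3*81) = -9711 + (8 - 243) = -9711 - 235 = -9946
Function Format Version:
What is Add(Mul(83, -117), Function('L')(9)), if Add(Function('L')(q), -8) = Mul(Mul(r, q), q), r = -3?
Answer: -9946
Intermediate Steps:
Function('L')(q) = Add(8, Mul(-3, Pow(q, 2))) (Function('L')(q) = Add(8, Mul(Mul(-3, q), q)) = Add(8, Mul(-3, Pow(q, 2))))
Add(Mul(83, -117), Function('L')(9)) = Add(Mul(83, -117), Add(8, Mul(-3, Pow(9, 2)))) = Add(-9711, Add(8, Mul(-3, 81))) = Add(-9711, Add(8, -243)) = Add(-9711, -235) = -9946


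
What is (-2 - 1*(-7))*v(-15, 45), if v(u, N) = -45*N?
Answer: -10125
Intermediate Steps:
(-2 - 1*(-7))*v(-15, 45) = (-2 - 1*(-7))*(-45*45) = (-2 + 7)*(-2025) = 5*(-2025) = -10125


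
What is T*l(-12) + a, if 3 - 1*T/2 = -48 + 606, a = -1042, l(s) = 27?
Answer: -31012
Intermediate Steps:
T = -1110 (T = 6 - 2*(-48 + 606) = 6 - 2*558 = 6 - 1116 = -1110)
T*l(-12) + a = -1110*27 - 1042 = -29970 - 1042 = -31012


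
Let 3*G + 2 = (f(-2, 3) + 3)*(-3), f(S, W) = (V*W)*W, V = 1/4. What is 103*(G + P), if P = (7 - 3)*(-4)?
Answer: -27089/12 ≈ -2257.4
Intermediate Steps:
V = ¼ ≈ 0.25000
f(S, W) = W²/4 (f(S, W) = (W/4)*W = W²/4)
G = -71/12 (G = -⅔ + (((¼)*3² + 3)*(-3))/3 = -⅔ + (((¼)*9 + 3)*(-3))/3 = -⅔ + ((9/4 + 3)*(-3))/3 = -⅔ + ((21/4)*(-3))/3 = -⅔ + (⅓)*(-63/4) = -⅔ - 21/4 = -71/12 ≈ -5.9167)
P = -16 (P = 4*(-4) = -16)
103*(G + P) = 103*(-71/12 - 16) = 103*(-263/12) = -27089/12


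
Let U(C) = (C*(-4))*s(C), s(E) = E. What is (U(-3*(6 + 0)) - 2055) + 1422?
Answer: -1929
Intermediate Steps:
U(C) = -4*C² (U(C) = (C*(-4))*C = (-4*C)*C = -4*C²)
(U(-3*(6 + 0)) - 2055) + 1422 = (-4*9*(6 + 0)² - 2055) + 1422 = (-4*(-3*6)² - 2055) + 1422 = (-4*(-18)² - 2055) + 1422 = (-4*324 - 2055) + 1422 = (-1296 - 2055) + 1422 = -3351 + 1422 = -1929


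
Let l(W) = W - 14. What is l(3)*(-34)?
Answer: 374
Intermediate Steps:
l(W) = -14 + W
l(3)*(-34) = (-14 + 3)*(-34) = -11*(-34) = 374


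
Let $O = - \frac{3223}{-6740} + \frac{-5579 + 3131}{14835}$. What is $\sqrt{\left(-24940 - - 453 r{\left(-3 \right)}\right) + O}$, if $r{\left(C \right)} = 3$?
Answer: $\frac{i \sqrt{261944229380988665}}{3332930} \approx 153.56 i$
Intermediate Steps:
$O = \frac{2087579}{6665860}$ ($O = \left(-3223\right) \left(- \frac{1}{6740}\right) - \frac{816}{4945} = \frac{3223}{6740} - \frac{816}{4945} = \frac{2087579}{6665860} \approx 0.31317$)
$\sqrt{\left(-24940 - - 453 r{\left(-3 \right)}\right) + O} = \sqrt{\left(-24940 - \left(-453\right) 3\right) + \frac{2087579}{6665860}} = \sqrt{\left(-24940 - -1359\right) + \frac{2087579}{6665860}} = \sqrt{\left(-24940 + 1359\right) + \frac{2087579}{6665860}} = \sqrt{-23581 + \frac{2087579}{6665860}} = \sqrt{- \frac{157185557081}{6665860}} = \frac{i \sqrt{261944229380988665}}{3332930}$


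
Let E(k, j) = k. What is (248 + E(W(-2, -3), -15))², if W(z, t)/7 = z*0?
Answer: 61504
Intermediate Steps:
W(z, t) = 0 (W(z, t) = 7*(z*0) = 7*0 = 0)
(248 + E(W(-2, -3), -15))² = (248 + 0)² = 248² = 61504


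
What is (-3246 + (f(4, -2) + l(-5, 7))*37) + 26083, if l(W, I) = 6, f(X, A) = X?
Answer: 23207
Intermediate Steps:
(-3246 + (f(4, -2) + l(-5, 7))*37) + 26083 = (-3246 + (4 + 6)*37) + 26083 = (-3246 + 10*37) + 26083 = (-3246 + 370) + 26083 = -2876 + 26083 = 23207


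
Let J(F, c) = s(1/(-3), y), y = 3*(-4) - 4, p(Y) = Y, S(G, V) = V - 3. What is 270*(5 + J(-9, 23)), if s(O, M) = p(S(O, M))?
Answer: -3780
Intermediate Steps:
S(G, V) = -3 + V
y = -16 (y = -12 - 4 = -16)
s(O, M) = -3 + M
J(F, c) = -19 (J(F, c) = -3 - 16 = -19)
270*(5 + J(-9, 23)) = 270*(5 - 19) = 270*(-14) = -3780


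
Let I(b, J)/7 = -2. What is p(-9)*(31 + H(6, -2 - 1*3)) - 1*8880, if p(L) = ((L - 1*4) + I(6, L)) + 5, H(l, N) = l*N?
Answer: -8902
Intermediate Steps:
I(b, J) = -14 (I(b, J) = 7*(-2) = -14)
H(l, N) = N*l
p(L) = -13 + L (p(L) = ((L - 1*4) - 14) + 5 = ((L - 4) - 14) + 5 = ((-4 + L) - 14) + 5 = (-18 + L) + 5 = -13 + L)
p(-9)*(31 + H(6, -2 - 1*3)) - 1*8880 = (-13 - 9)*(31 + (-2 - 1*3)*6) - 1*8880 = -22*(31 + (-2 - 3)*6) - 8880 = -22*(31 - 5*6) - 8880 = -22*(31 - 30) - 8880 = -22*1 - 8880 = -22 - 8880 = -8902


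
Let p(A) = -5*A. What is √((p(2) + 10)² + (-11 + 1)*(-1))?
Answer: √10 ≈ 3.1623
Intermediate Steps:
√((p(2) + 10)² + (-11 + 1)*(-1)) = √((-5*2 + 10)² + (-11 + 1)*(-1)) = √((-10 + 10)² - 10*(-1)) = √(0² + 10) = √(0 + 10) = √10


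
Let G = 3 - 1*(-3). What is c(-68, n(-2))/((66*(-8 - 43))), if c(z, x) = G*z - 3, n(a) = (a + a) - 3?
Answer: 137/1122 ≈ 0.12210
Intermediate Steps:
G = 6 (G = 3 + 3 = 6)
n(a) = -3 + 2*a (n(a) = 2*a - 3 = -3 + 2*a)
c(z, x) = -3 + 6*z (c(z, x) = 6*z - 3 = -3 + 6*z)
c(-68, n(-2))/((66*(-8 - 43))) = (-3 + 6*(-68))/((66*(-8 - 43))) = (-3 - 408)/((66*(-51))) = -411/(-3366) = -411*(-1/3366) = 137/1122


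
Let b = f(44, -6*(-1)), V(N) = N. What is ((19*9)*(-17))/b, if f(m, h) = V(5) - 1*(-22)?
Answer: -323/3 ≈ -107.67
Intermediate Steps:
f(m, h) = 27 (f(m, h) = 5 - 1*(-22) = 5 + 22 = 27)
b = 27
((19*9)*(-17))/b = ((19*9)*(-17))/27 = (171*(-17))*(1/27) = -2907*1/27 = -323/3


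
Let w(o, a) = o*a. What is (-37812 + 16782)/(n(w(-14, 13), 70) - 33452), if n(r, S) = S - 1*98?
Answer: 701/1116 ≈ 0.62814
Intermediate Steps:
w(o, a) = a*o
n(r, S) = -98 + S (n(r, S) = S - 98 = -98 + S)
(-37812 + 16782)/(n(w(-14, 13), 70) - 33452) = (-37812 + 16782)/((-98 + 70) - 33452) = -21030/(-28 - 33452) = -21030/(-33480) = -21030*(-1/33480) = 701/1116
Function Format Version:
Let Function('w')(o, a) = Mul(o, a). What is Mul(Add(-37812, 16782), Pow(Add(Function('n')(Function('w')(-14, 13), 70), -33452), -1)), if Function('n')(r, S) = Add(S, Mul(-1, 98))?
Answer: Rational(701, 1116) ≈ 0.62814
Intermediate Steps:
Function('w')(o, a) = Mul(a, o)
Function('n')(r, S) = Add(-98, S) (Function('n')(r, S) = Add(S, -98) = Add(-98, S))
Mul(Add(-37812, 16782), Pow(Add(Function('n')(Function('w')(-14, 13), 70), -33452), -1)) = Mul(Add(-37812, 16782), Pow(Add(Add(-98, 70), -33452), -1)) = Mul(-21030, Pow(Add(-28, -33452), -1)) = Mul(-21030, Pow(-33480, -1)) = Mul(-21030, Rational(-1, 33480)) = Rational(701, 1116)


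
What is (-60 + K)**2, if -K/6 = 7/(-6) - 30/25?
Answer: 52441/25 ≈ 2097.6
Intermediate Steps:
K = 71/5 (K = -6*(7/(-6) - 30/25) = -6*(7*(-1/6) - 30*1/25) = -6*(-7/6 - 6/5) = -6*(-71/30) = 71/5 ≈ 14.200)
(-60 + K)**2 = (-60 + 71/5)**2 = (-229/5)**2 = 52441/25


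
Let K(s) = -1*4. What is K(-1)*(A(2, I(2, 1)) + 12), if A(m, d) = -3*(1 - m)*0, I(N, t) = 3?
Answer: -48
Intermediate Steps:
K(s) = -4
A(m, d) = 0 (A(m, d) = (-3 + 3*m)*0 = 0)
K(-1)*(A(2, I(2, 1)) + 12) = -4*(0 + 12) = -4*12 = -48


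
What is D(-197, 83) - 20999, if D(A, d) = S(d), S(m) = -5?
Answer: -21004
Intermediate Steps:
D(A, d) = -5
D(-197, 83) - 20999 = -5 - 20999 = -21004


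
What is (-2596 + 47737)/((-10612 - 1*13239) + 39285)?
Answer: 45141/15434 ≈ 2.9248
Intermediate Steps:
(-2596 + 47737)/((-10612 - 1*13239) + 39285) = 45141/((-10612 - 13239) + 39285) = 45141/(-23851 + 39285) = 45141/15434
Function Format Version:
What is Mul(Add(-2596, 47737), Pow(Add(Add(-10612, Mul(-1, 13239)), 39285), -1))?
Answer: Rational(45141, 15434) ≈ 2.9248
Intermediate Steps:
Mul(Add(-2596, 47737), Pow(Add(Add(-10612, Mul(-1, 13239)), 39285), -1)) = Mul(45141, Pow(Add(Add(-10612, -13239), 39285), -1)) = Mul(45141, Pow(Add(-23851, 39285), -1)) = Mul(45141, Pow(15434, -1)) = Mul(45141, Rational(1, 15434)) = Rational(45141, 15434)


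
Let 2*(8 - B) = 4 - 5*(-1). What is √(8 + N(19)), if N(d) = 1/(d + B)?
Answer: √1810/15 ≈ 2.8363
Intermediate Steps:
B = 7/2 (B = 8 - (4 - 5*(-1))/2 = 8 - (4 + 5)/2 = 8 - ½*9 = 8 - 9/2 = 7/2 ≈ 3.5000)
N(d) = 1/(7/2 + d) (N(d) = 1/(d + 7/2) = 1/(7/2 + d))
√(8 + N(19)) = √(8 + 2/(7 + 2*19)) = √(8 + 2/(7 + 38)) = √(8 + 2/45) = √(362/45) = √1810/15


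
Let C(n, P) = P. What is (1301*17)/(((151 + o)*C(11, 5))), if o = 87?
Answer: 1301/70 ≈ 18.586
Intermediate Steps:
(1301*17)/(((151 + o)*C(11, 5))) = (1301*17)/(((151 + 87)*5)) = 22117/((238*5)) = 22117/1190 = 22117*(1/1190) = 1301/70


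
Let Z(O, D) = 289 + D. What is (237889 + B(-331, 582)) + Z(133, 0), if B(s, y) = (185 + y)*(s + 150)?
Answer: 99351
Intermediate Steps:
B(s, y) = (150 + s)*(185 + y) (B(s, y) = (185 + y)*(150 + s) = (150 + s)*(185 + y))
(237889 + B(-331, 582)) + Z(133, 0) = (237889 + (27750 + 150*582 + 185*(-331) - 331*582)) + (289 + 0) = (237889 + (27750 + 87300 - 61235 - 192642)) + 289 = (237889 - 138827) + 289 = 99062 + 289 = 99351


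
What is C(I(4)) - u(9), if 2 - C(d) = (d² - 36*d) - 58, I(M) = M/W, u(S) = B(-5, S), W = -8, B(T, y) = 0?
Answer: 167/4 ≈ 41.750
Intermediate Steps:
u(S) = 0
I(M) = -M/8 (I(M) = M/(-8) = M*(-⅛) = -M/8)
C(d) = 60 - d² + 36*d (C(d) = 2 - ((d² - 36*d) - 58) = 2 - (-58 + d² - 36*d) = 2 + (58 - d² + 36*d) = 60 - d² + 36*d)
C(I(4)) - u(9) = (60 - (-⅛*4)² + 36*(-⅛*4)) - 1*0 = (60 - (-½)² + 36*(-½)) + 0 = (60 - 1*¼ - 18) + 0 = (60 - ¼ - 18) + 0 = 167/4 + 0 = 167/4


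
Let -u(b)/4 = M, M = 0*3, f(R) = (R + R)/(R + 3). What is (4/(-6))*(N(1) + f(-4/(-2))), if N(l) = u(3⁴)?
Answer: -8/15 ≈ -0.53333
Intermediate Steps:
f(R) = 2*R/(3 + R) (f(R) = (2*R)/(3 + R) = 2*R/(3 + R))
M = 0
u(b) = 0 (u(b) = -4*0 = 0)
N(l) = 0
(4/(-6))*(N(1) + f(-4/(-2))) = (4/(-6))*(0 + 2*(-4/(-2))/(3 - 4/(-2))) = (4*(-⅙))*(0 + 2*(-4*(-½))/(3 - 4*(-½))) = -2*(0 + 2*2/(3 + 2))/3 = -2*(0 + 2*2/5)/3 = -2*(0 + 2*2*(⅕))/3 = -2*(0 + ⅘)/3 = -⅔*⅘ = -8/15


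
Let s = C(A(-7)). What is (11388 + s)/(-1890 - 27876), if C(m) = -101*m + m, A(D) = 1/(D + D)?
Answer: -39883/104181 ≈ -0.38282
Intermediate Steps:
A(D) = 1/(2*D)
C(m) = -100*m
s = 50/7 (s = -50/(-7) = -50*(-1)/7 = -100*(-1/14) = 50/7 ≈ 7.1429)
(11388 + s)/(-1890 - 27876) = (11388 + 50/7)/(-1890 - 27876) = (79766/7)/(-29766) = (79766/7)*(-1/29766) = -39883/104181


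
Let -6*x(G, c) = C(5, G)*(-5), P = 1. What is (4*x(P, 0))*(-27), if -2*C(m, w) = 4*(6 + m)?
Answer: 1980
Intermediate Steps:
C(m, w) = -12 - 2*m (C(m, w) = -2*(6 + m) = -(24 + 4*m)/2 = -12 - 2*m)
x(G, c) = -55/3 (x(G, c) = -(-12 - 2*5)*(-5)/6 = -(-12 - 10)*(-5)/6 = -(-11)*(-5)/3 = -⅙*110 = -55/3)
(4*x(P, 0))*(-27) = (4*(-55/3))*(-27) = -220/3*(-27) = 1980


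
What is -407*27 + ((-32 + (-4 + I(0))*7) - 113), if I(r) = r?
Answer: -11162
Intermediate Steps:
-407*27 + ((-32 + (-4 + I(0))*7) - 113) = -407*27 + ((-32 + (-4 + 0)*7) - 113) = -10989 + ((-32 - 4*7) - 113) = -10989 + ((-32 - 28) - 113) = -10989 + (-60 - 113) = -10989 - 173 = -11162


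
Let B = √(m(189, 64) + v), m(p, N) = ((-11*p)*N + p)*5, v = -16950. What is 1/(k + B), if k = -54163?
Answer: -54163/2934311854 - I*√681285/2934311854 ≈ -1.8458e-5 - 2.8129e-7*I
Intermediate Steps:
m(p, N) = 5*p - 55*N*p (m(p, N) = (-11*N*p + p)*5 = (p - 11*N*p)*5 = 5*p - 55*N*p)
B = I*√681285 (B = √(5*189*(1 - 11*64) - 16950) = √(5*189*(1 - 704) - 16950) = √(5*189*(-703) - 16950) = √(-664335 - 16950) = √(-681285) = I*√681285 ≈ 825.4*I)
1/(k + B) = 1/(-54163 + I*√681285)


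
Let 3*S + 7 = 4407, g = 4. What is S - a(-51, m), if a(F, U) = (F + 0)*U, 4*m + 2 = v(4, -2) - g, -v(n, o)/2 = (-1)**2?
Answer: 4094/3 ≈ 1364.7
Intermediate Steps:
v(n, o) = -2 (v(n, o) = -2*(-1)**2 = -2*1 = -2)
m = -2 (m = -1/2 + (-2 - 1*4)/4 = -1/2 + (-2 - 4)/4 = -1/2 + (1/4)*(-6) = -1/2 - 3/2 = -2)
S = 4400/3 (S = -7/3 + (1/3)*4407 = -7/3 + 1469 = 4400/3 ≈ 1466.7)
a(F, U) = F*U
S - a(-51, m) = 4400/3 - (-51)*(-2) = 4400/3 - 1*102 = 4400/3 - 102 = 4094/3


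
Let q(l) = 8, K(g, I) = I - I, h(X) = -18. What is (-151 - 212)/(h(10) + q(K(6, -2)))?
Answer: 363/10 ≈ 36.300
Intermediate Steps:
K(g, I) = 0
(-151 - 212)/(h(10) + q(K(6, -2))) = (-151 - 212)/(-18 + 8) = -363/(-10) = -363*(-1/10) = 363/10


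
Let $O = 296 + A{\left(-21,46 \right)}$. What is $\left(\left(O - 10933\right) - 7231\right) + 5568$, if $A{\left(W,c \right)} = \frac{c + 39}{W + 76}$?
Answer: $- \frac{135283}{11} \approx -12298.0$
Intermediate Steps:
$A{\left(W,c \right)} = \frac{39 + c}{76 + W}$
$O = \frac{3273}{11}$ ($O = 296 + \frac{39 + 46}{76 - 21} = 296 + \frac{1}{55} \cdot 85 = 296 + \frac{17}{11} = \frac{3273}{11} \approx 297.55$)
$\left(\left(O - 10933\right) - 7231\right) + 5568 = \left(\left(\frac{3273}{11} - 10933\right) - 7231\right) + 5568 = \left(- \frac{116990}{11} - 7231\right) + 5568 = - \frac{196531}{11} + 5568 = - \frac{135283}{11}$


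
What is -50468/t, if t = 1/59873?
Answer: -3021670564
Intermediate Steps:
t = 1/59873 ≈ 1.6702e-5
-50468/t = -50468/1/59873 = -50468*59873 = -3021670564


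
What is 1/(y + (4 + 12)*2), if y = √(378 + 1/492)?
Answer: 15744/317831 - 22*√189051/317831 ≈ 0.019439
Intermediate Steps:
y = 11*√189051/246 (y = √(378 + 1/492) = √(185977/492) = 11*√189051/246 ≈ 19.442)
1/(y + (4 + 12)*2) = 1/(11*√189051/246 + (4 + 12)*2) = 1/(11*√189051/246 + 16*2) = 1/(11*√189051/246 + 32) = 1/(32 + 11*√189051/246)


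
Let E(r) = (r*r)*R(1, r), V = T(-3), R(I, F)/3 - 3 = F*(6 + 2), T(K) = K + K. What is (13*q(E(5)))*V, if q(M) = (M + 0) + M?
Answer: -503100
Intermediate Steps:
T(K) = 2*K
R(I, F) = 9 + 24*F (R(I, F) = 9 + 3*(F*(6 + 2)) = 9 + 3*(F*8) = 9 + 3*(8*F) = 9 + 24*F)
V = -6 (V = 2*(-3) = -6)
E(r) = r**2*(9 + 24*r) (E(r) = (r*r)*(9 + 24*r) = r**2*(9 + 24*r))
q(M) = 2*M (q(M) = M + M = 2*M)
(13*q(E(5)))*V = (13*(2*(5**2*(9 + 24*5))))*(-6) = (13*(2*(25*(9 + 120))))*(-6) = (13*(2*(25*129)))*(-6) = (13*(2*3225))*(-6) = (13*6450)*(-6) = 83850*(-6) = -503100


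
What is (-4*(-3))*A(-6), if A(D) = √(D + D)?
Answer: 24*I*√3 ≈ 41.569*I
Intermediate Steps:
A(D) = √2*√D (A(D) = √(2*D) = √2*√D)
(-4*(-3))*A(-6) = (-4*(-3))*(√2*√(-6)) = 12*(√2*(I*√6)) = 12*(2*I*√3) = 24*I*√3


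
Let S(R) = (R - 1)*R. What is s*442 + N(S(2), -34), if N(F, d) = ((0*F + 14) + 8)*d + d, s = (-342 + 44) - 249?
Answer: -242556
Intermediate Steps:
s = -547 (s = -298 - 249 = -547)
S(R) = R*(-1 + R) (S(R) = (-1 + R)*R = R*(-1 + R))
N(F, d) = 23*d (N(F, d) = ((0 + 14) + 8)*d + d = (14 + 8)*d + d = 22*d + d = 23*d)
s*442 + N(S(2), -34) = -547*442 + 23*(-34) = -241774 - 782 = -242556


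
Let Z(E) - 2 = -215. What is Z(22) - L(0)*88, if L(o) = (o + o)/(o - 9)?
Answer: -213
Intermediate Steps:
Z(E) = -213 (Z(E) = 2 - 215 = -213)
L(o) = 2*o/(-9 + o) (L(o) = (2*o)/(-9 + o) = 2*o/(-9 + o))
Z(22) - L(0)*88 = -213 - 2*0/(-9 + 0)*88 = -213 - 2*0/(-9)*88 = -213 - 2*0*(-1/9)*88 = -213 - 0*88 = -213 - 1*0 = -213 + 0 = -213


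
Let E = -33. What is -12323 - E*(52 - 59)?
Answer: -12554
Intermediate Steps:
-12323 - E*(52 - 59) = -12323 - (-33)*(52 - 59) = -12323 - (-33)*(-7) = -12323 - 1*231 = -12323 - 231 = -12554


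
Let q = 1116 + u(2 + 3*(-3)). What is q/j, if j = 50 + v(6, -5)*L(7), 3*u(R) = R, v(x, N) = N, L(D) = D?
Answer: 3341/45 ≈ 74.244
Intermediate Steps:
u(R) = R/3
q = 3341/3 (q = 1116 + (2 + 3*(-3))/3 = 1116 + (2 - 9)/3 = 1116 + (1/3)*(-7) = 1116 - 7/3 = 3341/3 ≈ 1113.7)
j = 15 (j = 50 - 5*7 = 50 - 35 = 15)
q/j = (3341/3)/15 = (3341/3)*(1/15) = 3341/45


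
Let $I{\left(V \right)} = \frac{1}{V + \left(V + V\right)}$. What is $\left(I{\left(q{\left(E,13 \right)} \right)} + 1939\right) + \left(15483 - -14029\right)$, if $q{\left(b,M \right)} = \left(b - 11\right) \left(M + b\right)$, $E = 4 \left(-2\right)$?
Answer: $\frac{8963534}{285} \approx 31451.0$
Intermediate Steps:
$E = -8$
$q{\left(b,M \right)} = \left(-11 + b\right) \left(M + b\right)$
$I{\left(V \right)} = \frac{1}{3 V}$ ($I{\left(V \right)} = \frac{1}{V + 2 V} = \frac{1}{3 V}$)
$\left(I{\left(q{\left(E,13 \right)} \right)} + 1939\right) + \left(15483 - -14029\right) = \left(\frac{1}{3 \left(\left(-8\right)^{2} - 143 - -88 + 13 \left(-8\right)\right)} + 1939\right) + \left(15483 - -14029\right) = \left(\frac{1}{3 \left(64 - 143 + 88 - 104\right)} + 1939\right) + \left(15483 + 14029\right) = \left(\frac{1}{3 \left(-95\right)} + 1939\right) + 29512 = \left(\frac{1}{3} \left(- \frac{1}{95}\right) + 1939\right) + 29512 = \left(- \frac{1}{285} + 1939\right) + 29512 = \frac{552614}{285} + 29512 = \frac{8963534}{285}$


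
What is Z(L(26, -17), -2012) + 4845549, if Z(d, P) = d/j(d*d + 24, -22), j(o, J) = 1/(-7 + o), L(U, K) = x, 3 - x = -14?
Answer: 4850751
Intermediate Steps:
x = 17 (x = 3 - 1*(-14) = 3 + 14 = 17)
L(U, K) = 17
Z(d, P) = d*(17 + d²) (Z(d, P) = d/(1/(-7 + (d*d + 24))) = d/(1/(-7 + (d² + 24))) = d/(1/(-7 + (24 + d²))) = d/(1/(17 + d²)) = d*(17 + d²))
Z(L(26, -17), -2012) + 4845549 = 17*(17 + 17²) + 4845549 = 17*(17 + 289) + 4845549 = 17*306 + 4845549 = 5202 + 4845549 = 4850751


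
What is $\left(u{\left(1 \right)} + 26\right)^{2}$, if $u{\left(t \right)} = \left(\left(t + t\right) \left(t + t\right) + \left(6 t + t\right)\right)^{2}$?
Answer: $21609$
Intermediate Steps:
$u{\left(t \right)} = \left(4 t^{2} + 7 t\right)^{2}$ ($u{\left(t \right)} = \left(2 t 2 t + 7 t\right)^{2} = \left(4 t^{2} + 7 t\right)^{2}$)
$\left(u{\left(1 \right)} + 26\right)^{2} = \left(1^{2} \left(7 + 4 \cdot 1\right)^{2} + 26\right)^{2} = \left(1 \left(7 + 4\right)^{2} + 26\right)^{2} = \left(1 \cdot 11^{2} + 26\right)^{2} = \left(1 \cdot 121 + 26\right)^{2} = \left(121 + 26\right)^{2} = 147^{2} = 21609$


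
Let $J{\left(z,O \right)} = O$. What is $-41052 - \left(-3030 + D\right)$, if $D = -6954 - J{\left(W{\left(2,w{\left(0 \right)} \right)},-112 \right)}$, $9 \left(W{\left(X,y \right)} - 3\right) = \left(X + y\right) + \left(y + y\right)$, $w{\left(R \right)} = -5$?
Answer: $-31180$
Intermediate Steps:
$W{\left(X,y \right)} = 3 + \frac{y}{3} + \frac{X}{9}$ ($W{\left(X,y \right)} = 3 + \frac{\left(X + y\right) + \left(y + y\right)}{9} = 3 + \frac{\left(X + y\right) + 2 y}{9} = 3 + \frac{X + 3 y}{9} = 3 + \left(\frac{y}{3} + \frac{X}{9}\right) = 3 + \frac{y}{3} + \frac{X}{9}$)
$D = -6842$ ($D = -6954 - -112 = -6954 + 112 = -6842$)
$-41052 - \left(-3030 + D\right) = -41052 - \left(-3030 - 6842\right) = -41052 - -9872 = -41052 + 9872 = -31180$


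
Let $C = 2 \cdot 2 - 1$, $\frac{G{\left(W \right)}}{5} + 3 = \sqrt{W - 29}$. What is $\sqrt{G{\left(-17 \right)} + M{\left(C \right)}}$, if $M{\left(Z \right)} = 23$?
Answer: $\sqrt{8 + 5 i \sqrt{46}} \approx 4.6283 + 3.6635 i$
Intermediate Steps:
$G{\left(W \right)} = -15 + 5 \sqrt{-29 + W}$ ($G{\left(W \right)} = -15 + 5 \sqrt{W - 29} = -15 + 5 \sqrt{-29 + W}$)
$C = 3$ ($C = 4 - 1 = 3$)
$\sqrt{G{\left(-17 \right)} + M{\left(C \right)}} = \sqrt{\left(-15 + 5 \sqrt{-29 - 17}\right) + 23} = \sqrt{\left(-15 + 5 \sqrt{-46}\right) + 23} = \sqrt{\left(-15 + 5 i \sqrt{46}\right) + 23} = \sqrt{8 + 5 i \sqrt{46}}$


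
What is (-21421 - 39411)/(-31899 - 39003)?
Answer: 30416/35451 ≈ 0.85797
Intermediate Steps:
(-21421 - 39411)/(-31899 - 39003) = -60832/(-70902) = -60832*(-1/70902) = 30416/35451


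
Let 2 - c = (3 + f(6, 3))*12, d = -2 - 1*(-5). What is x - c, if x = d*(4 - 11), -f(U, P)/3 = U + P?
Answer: -311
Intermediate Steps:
d = 3 (d = -2 + 5 = 3)
f(U, P) = -3*P - 3*U (f(U, P) = -3*(U + P) = -3*(P + U) = -3*P - 3*U)
x = -21 (x = 3*(4 - 11) = 3*(-7) = -21)
c = 290 (c = 2 - (3 + (-3*3 - 3*6))*12 = 2 - (3 + (-9 - 18))*12 = 2 - (3 - 27)*12 = 2 - (-24)*12 = 2 - 1*(-288) = 2 + 288 = 290)
x - c = -21 - 1*290 = -21 - 290 = -311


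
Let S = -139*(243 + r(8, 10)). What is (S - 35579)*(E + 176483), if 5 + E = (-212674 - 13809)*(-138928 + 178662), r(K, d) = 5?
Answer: 630381876931244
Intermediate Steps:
S = -34472 (S = -139*(243 + 5) = -139*248 = -34472)
E = -8999075527 (E = -5 + (-212674 - 13809)*(-138928 + 178662) = -5 - 226483*39734 = -5 - 8999075522 = -8999075527)
(S - 35579)*(E + 176483) = (-34472 - 35579)*(-8999075527 + 176483) = -70051*(-8998899044) = 630381876931244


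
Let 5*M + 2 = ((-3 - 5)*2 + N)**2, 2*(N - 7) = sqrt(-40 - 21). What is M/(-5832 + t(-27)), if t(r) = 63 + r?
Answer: -17/7728 + I*sqrt(61)/3220 ≈ -0.0021998 + 0.0024255*I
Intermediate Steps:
N = 7 + I*sqrt(61)/2 (N = 7 + sqrt(-40 - 21)/2 = 7 + sqrt(-61)/2 = 7 + (I*sqrt(61))/2 = 7 + I*sqrt(61)/2 ≈ 7.0 + 3.9051*I)
M = -2/5 + (-9 + I*sqrt(61)/2)**2/5 (M = -2/5 + ((-3 - 5)*2 + (7 + I*sqrt(61)/2))**2/5 = -2/5 + (-8*2 + (7 + I*sqrt(61)/2))**2/5 = -2/5 + (-16 + (7 + I*sqrt(61)/2))**2/5 = -2/5 + (-9 + I*sqrt(61)/2)**2/5 ≈ 12.75 - 14.058*I)
M/(-5832 + t(-27)) = (51/4 - 9*I*sqrt(61)/5)/(-5832 + (63 - 27)) = (51/4 - 9*I*sqrt(61)/5)/(-5832 + 36) = (51/4 - 9*I*sqrt(61)/5)/(-5796) = (51/4 - 9*I*sqrt(61)/5)*(-1/5796) = -17/7728 + I*sqrt(61)/3220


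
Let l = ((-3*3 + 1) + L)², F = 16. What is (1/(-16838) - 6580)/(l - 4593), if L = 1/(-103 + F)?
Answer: 838600096329/577183201504 ≈ 1.4529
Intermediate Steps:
L = -1/87 (L = 1/(-103 + 16) = 1/(-87) = -1/87 ≈ -0.011494)
l = 485809/7569 (l = ((-3*3 + 1) - 1/87)² = ((-9 + 1) - 1/87)² = (-8 - 1/87)² = (-697/87)² = 485809/7569 ≈ 64.184)
(1/(-16838) - 6580)/(l - 4593) = (1/(-16838) - 6580)/(485809/7569 - 4593) = (-1/16838 - 6580)/(-34278608/7569) = -110794041/16838*(-7569/34278608) = 838600096329/577183201504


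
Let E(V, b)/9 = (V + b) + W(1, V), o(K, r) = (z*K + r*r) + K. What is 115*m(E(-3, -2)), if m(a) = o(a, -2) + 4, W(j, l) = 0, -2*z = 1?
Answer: -3335/2 ≈ -1667.5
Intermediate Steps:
z = -1/2 (z = -1/2*1 = -1/2 ≈ -0.50000)
o(K, r) = r**2 + K/2 (o(K, r) = (-K/2 + r*r) + K = (-K/2 + r**2) + K = (r**2 - K/2) + K = r**2 + K/2)
E(V, b) = 9*V + 9*b (E(V, b) = 9*((V + b) + 0) = 9*(V + b) = 9*V + 9*b)
m(a) = 8 + a/2 (m(a) = ((-2)**2 + a/2) + 4 = (4 + a/2) + 4 = 8 + a/2)
115*m(E(-3, -2)) = 115*(8 + (9*(-3) + 9*(-2))/2) = 115*(8 + (-27 - 18)/2) = 115*(8 + (1/2)*(-45)) = 115*(8 - 45/2) = 115*(-29/2) = -3335/2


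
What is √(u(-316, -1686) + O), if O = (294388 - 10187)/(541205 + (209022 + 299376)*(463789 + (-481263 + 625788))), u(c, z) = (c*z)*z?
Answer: I*√85914612025051396281879878128967/309266162177 ≈ 29971.0*I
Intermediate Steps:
u(c, z) = c*z²
O = 284201/309266162177 (O = 284201/(541205 + 508398*(463789 + 144525)) = 284201/(541205 + 508398*608314) = 284201/(541205 + 309265620972) = 284201/309266162177 ≈ 9.1895e-7)
√(u(-316, -1686) + O) = √(-316*(-1686)² + 284201/309266162177) = √(-316*2842596 + 284201/309266162177) = √(-898260336 + 284201/309266162177) = √(-277801526750542227271/309266162177) = I*√85914612025051396281879878128967/309266162177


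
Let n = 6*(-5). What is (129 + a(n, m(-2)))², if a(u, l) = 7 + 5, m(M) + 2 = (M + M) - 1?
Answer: 19881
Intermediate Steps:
m(M) = -3 + 2*M (m(M) = -2 + ((M + M) - 1) = -2 + (2*M - 1) = -2 + (-1 + 2*M) = -3 + 2*M)
n = -30
a(u, l) = 12
(129 + a(n, m(-2)))² = (129 + 12)² = 141² = 19881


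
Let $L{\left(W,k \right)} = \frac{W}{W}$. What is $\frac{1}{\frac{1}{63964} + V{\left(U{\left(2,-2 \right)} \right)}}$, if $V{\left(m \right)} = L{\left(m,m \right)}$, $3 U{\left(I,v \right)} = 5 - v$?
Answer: $\frac{63964}{63965} \approx 0.99998$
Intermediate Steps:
$L{\left(W,k \right)} = 1$
$U{\left(I,v \right)} = \frac{5}{3} - \frac{v}{3}$ ($U{\left(I,v \right)} = \frac{5 - v}{3} = \frac{5}{3} - \frac{v}{3}$)
$V{\left(m \right)} = 1$
$\frac{1}{\frac{1}{63964} + V{\left(U{\left(2,-2 \right)} \right)}} = \frac{1}{\frac{1}{63964} + 1} = \frac{1}{\frac{63965}{63964}} = \frac{63964}{63965}$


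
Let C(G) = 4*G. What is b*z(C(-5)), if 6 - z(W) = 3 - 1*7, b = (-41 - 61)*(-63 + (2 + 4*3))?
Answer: 49980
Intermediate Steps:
b = 4998 (b = -102*(-63 + (2 + 12)) = -102*(-63 + 14) = -102*(-49) = 4998)
z(W) = 10 (z(W) = 6 - (3 - 1*7) = 6 - (3 - 7) = 6 - 1*(-4) = 6 + 4 = 10)
b*z(C(-5)) = 4998*10 = 49980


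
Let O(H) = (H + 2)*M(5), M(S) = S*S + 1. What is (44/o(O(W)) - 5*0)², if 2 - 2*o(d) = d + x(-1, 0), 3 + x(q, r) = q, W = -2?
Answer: 1936/9 ≈ 215.11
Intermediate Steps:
M(S) = 1 + S² (M(S) = S² + 1 = 1 + S²)
x(q, r) = -3 + q
O(H) = 52 + 26*H (O(H) = (H + 2)*(1 + 5²) = (2 + H)*(1 + 25) = (2 + H)*26 = 52 + 26*H)
o(d) = 3 - d/2 (o(d) = 1 - (d + (-3 - 1))/2 = 1 - (d - 4)/2 = 1 - (-4 + d)/2 = 1 + (2 - d/2) = 3 - d/2)
(44/o(O(W)) - 5*0)² = (44/(3 - (52 + 26*(-2))/2) - 5*0)² = (44/(3 - (52 - 52)/2) + 0)² = (44/(3 - ½*0) + 0)² = (44/(3 + 0) + 0)² = (44/3 + 0)² = (44/3)² = 1936/9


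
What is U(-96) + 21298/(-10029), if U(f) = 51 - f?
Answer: 1452965/10029 ≈ 144.88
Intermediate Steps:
U(-96) + 21298/(-10029) = (51 - 1*(-96)) + 21298/(-10029) = (51 + 96) + 21298*(-1/10029) = 147 - 21298/10029 = 1452965/10029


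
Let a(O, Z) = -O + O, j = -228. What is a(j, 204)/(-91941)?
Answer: 0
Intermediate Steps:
a(O, Z) = 0
a(j, 204)/(-91941) = 0/(-91941) = 0*(-1/91941) = 0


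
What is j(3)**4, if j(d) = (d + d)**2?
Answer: 1679616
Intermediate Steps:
j(d) = 4*d**2 (j(d) = (2*d)**2 = 4*d**2)
j(3)**4 = (4*3**2)**4 = (4*9)**4 = 36**4 = 1679616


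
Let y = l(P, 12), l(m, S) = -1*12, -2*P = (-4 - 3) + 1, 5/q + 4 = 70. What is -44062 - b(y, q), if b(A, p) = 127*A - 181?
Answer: -42357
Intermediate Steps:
q = 5/66 (q = 5/(-4 + 70) = 5/66 ≈ 0.075758)
P = 3 (P = -((-4 - 3) + 1)/2 = -(-7 + 1)/2 = -1/2*(-6) = 3)
l(m, S) = -12
y = -12
b(A, p) = -181 + 127*A
-44062 - b(y, q) = -44062 - (-181 + 127*(-12)) = -44062 - (-181 - 1524) = -44062 - 1*(-1705) = -44062 + 1705 = -42357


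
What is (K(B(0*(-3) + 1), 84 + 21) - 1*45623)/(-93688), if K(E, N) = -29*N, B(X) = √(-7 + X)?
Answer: 12167/23422 ≈ 0.51947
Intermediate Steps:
(K(B(0*(-3) + 1), 84 + 21) - 1*45623)/(-93688) = (-29*(84 + 21) - 1*45623)/(-93688) = (-29*105 - 45623)*(-1/93688) = (-3045 - 45623)*(-1/93688) = -48668*(-1/93688) = 12167/23422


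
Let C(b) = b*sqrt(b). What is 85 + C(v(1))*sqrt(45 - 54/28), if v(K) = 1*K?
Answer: 85 + 3*sqrt(938)/14 ≈ 91.563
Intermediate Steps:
v(K) = K
C(b) = b**(3/2)
85 + C(v(1))*sqrt(45 - 54/28) = 85 + 1**(3/2)*sqrt(45 - 54/28) = 85 + 1*sqrt(45 - 54*1/28) = 85 + 1*sqrt(45 - 27/14) = 85 + 1*sqrt(603/14) = 85 + 1*(3*sqrt(938)/14) = 85 + 3*sqrt(938)/14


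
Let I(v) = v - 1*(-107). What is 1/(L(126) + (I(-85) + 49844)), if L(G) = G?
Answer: 1/49992 ≈ 2.0003e-5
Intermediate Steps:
I(v) = 107 + v (I(v) = v + 107 = 107 + v)
1/(L(126) + (I(-85) + 49844)) = 1/(126 + ((107 - 85) + 49844)) = 1/(126 + (22 + 49844)) = 1/(126 + 49866) = 1/49992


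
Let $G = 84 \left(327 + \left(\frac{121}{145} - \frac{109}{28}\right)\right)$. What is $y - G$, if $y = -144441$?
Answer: $- \frac{24889554}{145} \approx -1.7165 \cdot 10^{5}$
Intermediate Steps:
$G = \frac{3945609}{145}$ ($G = 84 \left(327 + \left(121 \cdot \frac{1}{145} - \frac{109}{28}\right)\right) = 84 \left(327 + \left(\frac{121}{145} - \frac{109}{28}\right)\right) = 84 \left(327 - \frac{12417}{4060}\right) = 84 \cdot \frac{1315203}{4060} = \frac{3945609}{145} \approx 27211.0$)
$y - G = -144441 - \frac{3945609}{145} = - \frac{24889554}{145}$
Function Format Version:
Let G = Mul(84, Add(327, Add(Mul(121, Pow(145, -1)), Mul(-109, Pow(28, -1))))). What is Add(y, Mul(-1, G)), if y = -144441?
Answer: Rational(-24889554, 145) ≈ -1.7165e+5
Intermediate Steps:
G = Rational(3945609, 145) (G = Mul(84, Add(327, Add(Mul(121, Rational(1, 145)), Mul(-109, Rational(1, 28))))) = Mul(84, Add(327, Add(Rational(121, 145), Rational(-109, 28)))) = Mul(84, Add(327, Rational(-12417, 4060))) = Mul(84, Rational(1315203, 4060)) = Rational(3945609, 145) ≈ 27211.)
Add(y, Mul(-1, G)) = Add(-144441, Mul(-1, Rational(3945609, 145))) = Add(-144441, Rational(-3945609, 145)) = Rational(-24889554, 145)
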